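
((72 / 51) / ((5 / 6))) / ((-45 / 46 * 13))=-736/5525 = -0.13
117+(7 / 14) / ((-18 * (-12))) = 50545/432 = 117.00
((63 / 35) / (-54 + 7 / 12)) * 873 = -29.42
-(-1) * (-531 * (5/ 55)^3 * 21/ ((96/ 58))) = -5.06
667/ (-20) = -667/20 = -33.35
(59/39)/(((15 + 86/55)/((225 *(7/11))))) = 154875/11843 = 13.08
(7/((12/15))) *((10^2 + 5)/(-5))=-735/4 = -183.75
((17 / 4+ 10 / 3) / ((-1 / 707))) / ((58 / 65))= -6008.48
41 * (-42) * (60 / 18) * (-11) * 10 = 631400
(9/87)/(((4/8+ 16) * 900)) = 1/143550 = 0.00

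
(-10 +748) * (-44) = -32472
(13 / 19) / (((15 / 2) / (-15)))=-26/19 = -1.37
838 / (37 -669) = -419/316 = -1.33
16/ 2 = 8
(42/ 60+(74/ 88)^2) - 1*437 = -4216539/9680 = -435.59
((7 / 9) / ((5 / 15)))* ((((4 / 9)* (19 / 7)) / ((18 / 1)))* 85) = 3230/243 = 13.29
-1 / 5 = -0.20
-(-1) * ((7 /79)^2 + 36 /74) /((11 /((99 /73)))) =1027359/16856941 = 0.06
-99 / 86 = -1.15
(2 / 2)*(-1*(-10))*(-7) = -70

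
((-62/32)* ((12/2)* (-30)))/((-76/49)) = -68355/304 = -224.85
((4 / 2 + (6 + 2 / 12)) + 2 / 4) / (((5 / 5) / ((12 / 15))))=104/15 = 6.93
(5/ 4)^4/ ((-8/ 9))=-5625/2048 = -2.75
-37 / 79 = -0.47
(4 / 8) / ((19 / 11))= 11/38 = 0.29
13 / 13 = 1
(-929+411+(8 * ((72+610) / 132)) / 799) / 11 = -1241522/26367 = -47.09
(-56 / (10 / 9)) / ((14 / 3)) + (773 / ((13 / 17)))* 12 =787758/65 = 12119.35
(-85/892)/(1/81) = -6885/892 = -7.72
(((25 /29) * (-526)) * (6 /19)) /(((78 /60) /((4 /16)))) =-197250/7163 = -27.54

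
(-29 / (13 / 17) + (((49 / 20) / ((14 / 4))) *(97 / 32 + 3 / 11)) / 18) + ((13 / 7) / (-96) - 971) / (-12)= 41440141/960960 = 43.12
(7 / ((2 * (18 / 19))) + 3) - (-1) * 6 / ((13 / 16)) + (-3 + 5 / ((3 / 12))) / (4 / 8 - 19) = 13.16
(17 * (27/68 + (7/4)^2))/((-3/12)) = -941/4 = -235.25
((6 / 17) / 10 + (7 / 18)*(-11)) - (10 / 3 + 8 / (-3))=-7511/1530 = -4.91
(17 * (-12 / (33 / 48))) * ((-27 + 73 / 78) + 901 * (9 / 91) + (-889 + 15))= 240872864/1001 = 240632.23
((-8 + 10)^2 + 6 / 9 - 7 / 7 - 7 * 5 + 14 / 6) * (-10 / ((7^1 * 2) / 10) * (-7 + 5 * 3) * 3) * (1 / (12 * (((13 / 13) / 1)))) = 2900/7 = 414.29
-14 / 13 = -1.08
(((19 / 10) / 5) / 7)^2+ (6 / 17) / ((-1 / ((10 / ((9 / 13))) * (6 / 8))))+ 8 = 8703637/2082500 = 4.18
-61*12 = -732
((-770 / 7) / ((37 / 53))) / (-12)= 2915/222 = 13.13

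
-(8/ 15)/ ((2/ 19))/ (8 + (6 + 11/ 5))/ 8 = -19/486 = -0.04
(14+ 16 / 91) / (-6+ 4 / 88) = -28380/11921 = -2.38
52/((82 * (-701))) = -26/28741 = 0.00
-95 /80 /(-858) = 19/13728 = 0.00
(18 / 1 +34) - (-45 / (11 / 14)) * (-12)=-6988/11 = -635.27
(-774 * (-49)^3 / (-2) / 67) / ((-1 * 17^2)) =45530163/19363 = 2351.40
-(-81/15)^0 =-1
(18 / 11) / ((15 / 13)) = 78/55 = 1.42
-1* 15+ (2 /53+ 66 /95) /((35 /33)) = -2521671/176225 = -14.31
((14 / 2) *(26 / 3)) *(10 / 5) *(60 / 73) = 7280/73 = 99.73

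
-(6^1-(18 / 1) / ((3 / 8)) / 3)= 10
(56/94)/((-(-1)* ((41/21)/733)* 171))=143668/109839 = 1.31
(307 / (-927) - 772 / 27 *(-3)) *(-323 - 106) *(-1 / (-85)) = -3775629/8755 = -431.25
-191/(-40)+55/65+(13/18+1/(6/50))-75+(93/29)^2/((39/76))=-158546353/3935880 = -40.28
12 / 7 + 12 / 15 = 88/35 = 2.51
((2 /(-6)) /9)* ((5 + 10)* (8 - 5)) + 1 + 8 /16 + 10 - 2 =47/6 = 7.83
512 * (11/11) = 512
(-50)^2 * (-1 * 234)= -585000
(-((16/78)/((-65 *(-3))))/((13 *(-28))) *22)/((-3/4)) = -176/2076165 = 0.00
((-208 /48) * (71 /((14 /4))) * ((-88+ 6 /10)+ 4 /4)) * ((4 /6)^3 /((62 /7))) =118144/465 = 254.07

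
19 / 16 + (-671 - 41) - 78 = -12621/16 = -788.81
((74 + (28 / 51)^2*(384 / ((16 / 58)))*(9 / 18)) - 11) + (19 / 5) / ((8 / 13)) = 9674509/34680 = 278.97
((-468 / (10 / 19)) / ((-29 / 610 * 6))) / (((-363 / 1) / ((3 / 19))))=-4758/3509 = -1.36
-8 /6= -4/3 = -1.33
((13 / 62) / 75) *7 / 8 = 91/37200 = 0.00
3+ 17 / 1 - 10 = 10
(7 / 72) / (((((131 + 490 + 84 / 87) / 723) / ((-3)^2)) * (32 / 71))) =10420599/4617472 = 2.26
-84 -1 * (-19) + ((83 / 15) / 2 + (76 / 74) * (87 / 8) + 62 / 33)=-400371/8140 = -49.19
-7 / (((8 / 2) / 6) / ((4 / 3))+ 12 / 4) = -2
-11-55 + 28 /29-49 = -114.03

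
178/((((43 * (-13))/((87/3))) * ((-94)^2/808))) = -1042724/1234831 = -0.84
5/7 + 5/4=55/28 = 1.96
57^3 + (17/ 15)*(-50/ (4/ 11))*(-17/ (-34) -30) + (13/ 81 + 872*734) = 268867591/324 = 829838.24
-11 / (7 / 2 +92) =-22/191 = -0.12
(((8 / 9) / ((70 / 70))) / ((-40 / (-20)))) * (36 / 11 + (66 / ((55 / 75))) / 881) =14536/9691 = 1.50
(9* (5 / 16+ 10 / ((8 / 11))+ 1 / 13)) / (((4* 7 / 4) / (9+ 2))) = 291159/1456 = 199.97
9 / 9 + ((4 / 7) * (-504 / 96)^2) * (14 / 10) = 461/20 = 23.05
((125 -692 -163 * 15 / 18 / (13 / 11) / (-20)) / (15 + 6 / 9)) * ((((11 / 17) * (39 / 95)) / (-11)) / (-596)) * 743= -390322419/361915040 = -1.08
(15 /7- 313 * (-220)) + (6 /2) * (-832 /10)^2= 15685051/175 = 89628.86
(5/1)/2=5/2 = 2.50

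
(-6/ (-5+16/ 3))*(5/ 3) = -30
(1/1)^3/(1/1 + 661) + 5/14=831/2317 = 0.36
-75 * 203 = -15225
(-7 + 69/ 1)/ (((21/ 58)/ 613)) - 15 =2204033/21 = 104953.95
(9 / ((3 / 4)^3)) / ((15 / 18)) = 128/5 = 25.60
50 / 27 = 1.85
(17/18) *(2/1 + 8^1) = 85/9 = 9.44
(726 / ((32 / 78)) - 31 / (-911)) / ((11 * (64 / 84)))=270842775/1282688 = 211.15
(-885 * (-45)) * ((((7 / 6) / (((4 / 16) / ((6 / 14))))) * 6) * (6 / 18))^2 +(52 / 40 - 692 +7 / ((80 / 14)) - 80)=25457221/40 = 636430.52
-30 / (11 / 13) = -390/11 = -35.45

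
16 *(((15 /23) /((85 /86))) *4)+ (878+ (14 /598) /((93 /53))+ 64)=465270613/472719 = 984.24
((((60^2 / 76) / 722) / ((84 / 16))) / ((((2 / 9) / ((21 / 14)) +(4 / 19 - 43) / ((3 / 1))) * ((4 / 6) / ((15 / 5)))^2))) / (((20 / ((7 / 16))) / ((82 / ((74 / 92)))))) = -30935115/773744296 = -0.04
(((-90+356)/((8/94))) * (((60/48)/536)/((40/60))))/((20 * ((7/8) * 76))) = 141/17152 = 0.01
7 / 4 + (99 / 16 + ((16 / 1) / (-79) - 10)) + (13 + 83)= 118481/1264 = 93.73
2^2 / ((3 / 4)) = 5.33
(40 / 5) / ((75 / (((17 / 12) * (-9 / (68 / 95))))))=-1.90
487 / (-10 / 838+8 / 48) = 3147.35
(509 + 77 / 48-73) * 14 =147035/24 = 6126.46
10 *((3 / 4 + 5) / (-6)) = -115/12 = -9.58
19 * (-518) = -9842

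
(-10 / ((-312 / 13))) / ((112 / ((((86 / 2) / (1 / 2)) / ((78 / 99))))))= 2365/5824 = 0.41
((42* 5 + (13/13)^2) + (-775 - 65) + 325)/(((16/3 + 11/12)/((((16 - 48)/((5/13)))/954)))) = 252928/59625 = 4.24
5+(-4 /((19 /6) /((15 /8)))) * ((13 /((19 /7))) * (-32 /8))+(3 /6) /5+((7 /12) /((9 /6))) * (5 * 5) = 977887/16245 = 60.20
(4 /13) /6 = 2/39 = 0.05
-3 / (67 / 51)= -153/67 = -2.28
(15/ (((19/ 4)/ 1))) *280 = 16800/19 = 884.21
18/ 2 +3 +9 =21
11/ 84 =0.13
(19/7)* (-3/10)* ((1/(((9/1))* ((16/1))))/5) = -19/16800 = 0.00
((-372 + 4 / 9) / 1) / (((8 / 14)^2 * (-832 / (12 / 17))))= 10241/10608 = 0.97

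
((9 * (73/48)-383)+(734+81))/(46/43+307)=306633/211952 = 1.45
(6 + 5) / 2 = 11/2 = 5.50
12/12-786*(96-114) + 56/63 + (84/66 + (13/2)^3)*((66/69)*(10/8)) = 14479.77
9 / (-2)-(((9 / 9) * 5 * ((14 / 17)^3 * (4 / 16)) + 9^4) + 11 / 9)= -580783253/88434 = -6567.42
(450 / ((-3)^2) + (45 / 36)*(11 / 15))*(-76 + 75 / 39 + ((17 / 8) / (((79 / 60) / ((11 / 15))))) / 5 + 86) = 1956469/3160 = 619.14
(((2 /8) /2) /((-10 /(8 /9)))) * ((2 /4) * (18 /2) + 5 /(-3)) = -17/540 = -0.03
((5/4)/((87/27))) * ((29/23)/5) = 9/92 = 0.10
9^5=59049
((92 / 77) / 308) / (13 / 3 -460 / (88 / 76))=-69/6989213 = 0.00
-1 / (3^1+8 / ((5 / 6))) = -5/63 = -0.08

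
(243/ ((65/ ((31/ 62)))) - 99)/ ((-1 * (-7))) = -12627/910 = -13.88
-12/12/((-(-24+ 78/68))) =-34/777 = -0.04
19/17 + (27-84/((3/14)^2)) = -1801.22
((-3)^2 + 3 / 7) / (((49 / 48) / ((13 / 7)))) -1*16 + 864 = 2077232/2401 = 865.15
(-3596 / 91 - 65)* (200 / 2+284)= -3652224/91 = -40134.33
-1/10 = -0.10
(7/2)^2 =12.25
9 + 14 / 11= 113/11 = 10.27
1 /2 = 0.50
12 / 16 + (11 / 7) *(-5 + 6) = 65/28 = 2.32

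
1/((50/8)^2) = 16/625 = 0.03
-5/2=-2.50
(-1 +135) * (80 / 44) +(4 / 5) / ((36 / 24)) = 40288/165 = 244.17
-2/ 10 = -1/5 = -0.20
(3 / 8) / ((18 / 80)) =5/3 = 1.67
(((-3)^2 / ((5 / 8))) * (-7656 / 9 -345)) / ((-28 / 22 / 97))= 45927948/35 = 1312227.09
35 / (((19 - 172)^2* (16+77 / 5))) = 175/3675213 = 0.00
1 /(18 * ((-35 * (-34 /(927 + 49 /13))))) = 605/13923 = 0.04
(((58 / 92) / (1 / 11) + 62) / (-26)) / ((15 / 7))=-7399/5980 = -1.24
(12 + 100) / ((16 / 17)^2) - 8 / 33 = 66631/528 = 126.20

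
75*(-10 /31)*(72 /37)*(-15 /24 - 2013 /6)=18150750/1147 = 15824.54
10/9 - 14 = -116/9 = -12.89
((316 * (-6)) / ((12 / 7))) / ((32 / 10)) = -2765/8 = -345.62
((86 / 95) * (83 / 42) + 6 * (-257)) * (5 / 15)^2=-3072721/17955 = -171.13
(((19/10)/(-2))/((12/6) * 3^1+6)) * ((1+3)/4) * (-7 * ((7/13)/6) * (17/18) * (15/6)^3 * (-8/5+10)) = 553945/89856 = 6.16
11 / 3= 3.67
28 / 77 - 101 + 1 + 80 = -19.64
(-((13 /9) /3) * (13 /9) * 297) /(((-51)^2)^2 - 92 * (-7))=-1859/60892605 = 0.00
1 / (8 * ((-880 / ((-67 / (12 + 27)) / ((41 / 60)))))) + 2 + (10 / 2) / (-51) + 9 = 104317913/9568416 = 10.90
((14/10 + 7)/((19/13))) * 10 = 1092/19 = 57.47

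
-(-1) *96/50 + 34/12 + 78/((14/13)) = 81041/1050 = 77.18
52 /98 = 26/49 = 0.53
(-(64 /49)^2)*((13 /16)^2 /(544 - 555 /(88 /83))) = -18304/333739 = -0.05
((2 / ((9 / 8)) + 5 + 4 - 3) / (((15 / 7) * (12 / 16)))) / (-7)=-56/81 = -0.69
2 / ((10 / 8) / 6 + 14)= 48/341 = 0.14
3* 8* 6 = 144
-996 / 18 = -55.33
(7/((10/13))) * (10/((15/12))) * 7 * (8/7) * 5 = 2912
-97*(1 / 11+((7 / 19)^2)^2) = -15203004/1433531 = -10.61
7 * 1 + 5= 12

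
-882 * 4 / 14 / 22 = -126/11 = -11.45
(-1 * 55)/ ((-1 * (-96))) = -55/96 = -0.57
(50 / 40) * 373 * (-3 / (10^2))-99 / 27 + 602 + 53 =152963/240 = 637.35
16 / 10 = 8/5 = 1.60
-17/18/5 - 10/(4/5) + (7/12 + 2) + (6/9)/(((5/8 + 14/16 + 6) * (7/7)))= -601/60 = -10.02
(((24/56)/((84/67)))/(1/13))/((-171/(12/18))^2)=871/12895281 = 0.00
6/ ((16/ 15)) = 45/8 = 5.62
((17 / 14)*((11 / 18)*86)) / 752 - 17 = -1602743/94752 = -16.92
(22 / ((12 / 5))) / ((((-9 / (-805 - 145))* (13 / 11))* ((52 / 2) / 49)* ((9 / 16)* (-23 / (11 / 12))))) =-309790250/2833623 = -109.33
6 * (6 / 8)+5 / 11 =109/22 = 4.95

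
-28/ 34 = -0.82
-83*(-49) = 4067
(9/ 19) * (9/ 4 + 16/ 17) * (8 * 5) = 19530/323 = 60.46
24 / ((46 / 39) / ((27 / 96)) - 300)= -2106/25957 = -0.08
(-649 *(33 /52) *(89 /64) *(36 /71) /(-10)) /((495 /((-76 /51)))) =-0.09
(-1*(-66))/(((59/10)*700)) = 33/2065 = 0.02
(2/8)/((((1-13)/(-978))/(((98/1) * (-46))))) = -183701/2 = -91850.50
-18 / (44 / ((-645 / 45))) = 129/22 = 5.86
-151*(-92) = 13892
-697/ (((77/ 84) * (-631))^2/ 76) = -7627968/48177481 = -0.16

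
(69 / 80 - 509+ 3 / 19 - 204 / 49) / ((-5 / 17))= 648454817/372400 = 1741.29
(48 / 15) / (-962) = -8/2405 = 0.00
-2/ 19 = -0.11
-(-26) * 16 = 416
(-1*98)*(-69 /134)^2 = -233289/8978 = -25.98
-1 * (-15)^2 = -225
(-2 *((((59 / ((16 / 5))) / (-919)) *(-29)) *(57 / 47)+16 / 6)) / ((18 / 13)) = -90890917/18659376 = -4.87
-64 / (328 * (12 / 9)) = -6/41 = -0.15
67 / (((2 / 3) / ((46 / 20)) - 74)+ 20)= -4623/3706 = -1.25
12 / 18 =2/3 = 0.67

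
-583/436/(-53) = 11/436 = 0.03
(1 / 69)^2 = 1/4761 = 0.00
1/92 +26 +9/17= 41509/1564 = 26.54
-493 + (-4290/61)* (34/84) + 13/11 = -2443775/4697 = -520.28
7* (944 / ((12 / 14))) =23128/3 = 7709.33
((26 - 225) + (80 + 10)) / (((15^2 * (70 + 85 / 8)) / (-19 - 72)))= 79352/145125 = 0.55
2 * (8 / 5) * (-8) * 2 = -256/5 = -51.20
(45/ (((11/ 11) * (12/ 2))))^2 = 225/4 = 56.25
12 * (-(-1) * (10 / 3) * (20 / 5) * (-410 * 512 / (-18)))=16793600/9 = 1865955.56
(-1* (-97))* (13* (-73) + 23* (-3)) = -98746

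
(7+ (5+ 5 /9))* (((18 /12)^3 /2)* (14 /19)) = 2373/152 = 15.61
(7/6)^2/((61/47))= 2303/2196 = 1.05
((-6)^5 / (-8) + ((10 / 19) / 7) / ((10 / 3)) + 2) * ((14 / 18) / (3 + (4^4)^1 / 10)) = 49825/1881 = 26.49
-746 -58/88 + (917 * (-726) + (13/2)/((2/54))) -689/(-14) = -205209295/308 = -666263.94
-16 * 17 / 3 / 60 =-68/45 = -1.51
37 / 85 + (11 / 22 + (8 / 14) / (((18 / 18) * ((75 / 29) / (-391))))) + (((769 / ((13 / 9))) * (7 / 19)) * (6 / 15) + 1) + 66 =264535207/4408950 = 60.00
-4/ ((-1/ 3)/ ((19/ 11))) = 228/11 = 20.73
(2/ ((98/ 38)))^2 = 1444/2401 = 0.60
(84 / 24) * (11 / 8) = 77/16 = 4.81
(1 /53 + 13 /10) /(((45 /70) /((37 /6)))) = 60347/4770 = 12.65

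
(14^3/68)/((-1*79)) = -686/1343 = -0.51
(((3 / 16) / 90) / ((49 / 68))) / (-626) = -17/3680880 = 0.00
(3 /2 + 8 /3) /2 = 25/12 = 2.08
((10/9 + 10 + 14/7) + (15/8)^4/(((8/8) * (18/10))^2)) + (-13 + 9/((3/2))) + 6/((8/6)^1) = 531793/36864 = 14.43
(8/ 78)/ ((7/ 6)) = 8/91 = 0.09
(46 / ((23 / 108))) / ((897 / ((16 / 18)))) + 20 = 6044/299 = 20.21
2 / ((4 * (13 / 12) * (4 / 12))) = 18/13 = 1.38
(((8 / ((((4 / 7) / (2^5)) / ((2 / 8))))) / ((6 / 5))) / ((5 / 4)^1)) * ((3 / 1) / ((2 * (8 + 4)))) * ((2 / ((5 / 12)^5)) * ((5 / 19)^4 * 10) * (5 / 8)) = 5806080/130321 = 44.55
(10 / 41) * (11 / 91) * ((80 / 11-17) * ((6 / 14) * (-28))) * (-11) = -141240/3731 = -37.86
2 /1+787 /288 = 1363/288 = 4.73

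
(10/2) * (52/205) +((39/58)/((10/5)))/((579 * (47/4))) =13679601/10785419 = 1.27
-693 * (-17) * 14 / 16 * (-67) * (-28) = 38677023/2 = 19338511.50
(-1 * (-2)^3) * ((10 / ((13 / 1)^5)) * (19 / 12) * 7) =2660/1113879 = 0.00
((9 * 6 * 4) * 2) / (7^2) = 432/49 = 8.82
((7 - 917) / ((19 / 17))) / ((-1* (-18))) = -7735/171 = -45.23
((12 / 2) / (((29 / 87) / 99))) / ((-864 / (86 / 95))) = -1419/760 = -1.87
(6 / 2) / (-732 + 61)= -3/671 = 0.00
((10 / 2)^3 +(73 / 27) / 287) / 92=484349/356454 = 1.36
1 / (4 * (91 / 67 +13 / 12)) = 201/1963 = 0.10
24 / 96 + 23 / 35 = 127/140 = 0.91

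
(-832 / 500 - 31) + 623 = 73792/125 = 590.34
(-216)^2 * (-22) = -1026432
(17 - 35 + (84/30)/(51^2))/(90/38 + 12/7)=-4.41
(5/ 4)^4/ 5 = 125/256 = 0.49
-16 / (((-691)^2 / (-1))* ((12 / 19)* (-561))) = -76/803600523 = 0.00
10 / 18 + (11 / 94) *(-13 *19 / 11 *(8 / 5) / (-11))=21817/23265 = 0.94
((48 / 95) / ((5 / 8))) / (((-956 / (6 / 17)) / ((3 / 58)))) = -864/55967825 = 0.00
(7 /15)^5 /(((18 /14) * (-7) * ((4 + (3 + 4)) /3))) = -16807/25059375 = 0.00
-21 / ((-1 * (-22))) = -21/22 = -0.95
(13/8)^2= 169/64 = 2.64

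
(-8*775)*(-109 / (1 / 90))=60822000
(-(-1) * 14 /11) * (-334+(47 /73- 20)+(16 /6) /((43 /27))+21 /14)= -15389087/34529 = -445.69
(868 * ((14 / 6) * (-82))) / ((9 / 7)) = -3487624/27 = -129171.26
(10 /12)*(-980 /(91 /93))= -10850/13 = -834.62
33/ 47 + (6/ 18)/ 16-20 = -43489/2256 = -19.28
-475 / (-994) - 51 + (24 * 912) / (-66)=-4178521/10934 = -382.16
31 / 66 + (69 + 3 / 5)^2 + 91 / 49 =55976923/11550 = 4846.49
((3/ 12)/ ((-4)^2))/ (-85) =-1/5440 = 0.00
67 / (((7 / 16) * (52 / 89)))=23852/91 = 262.11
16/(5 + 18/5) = 80/43 = 1.86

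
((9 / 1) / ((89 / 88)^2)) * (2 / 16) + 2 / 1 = 24554/7921 = 3.10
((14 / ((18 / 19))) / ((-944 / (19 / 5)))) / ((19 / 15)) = -0.05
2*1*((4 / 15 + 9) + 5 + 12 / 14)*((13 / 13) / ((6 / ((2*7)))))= 3176/45 = 70.58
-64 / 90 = -32/45 = -0.71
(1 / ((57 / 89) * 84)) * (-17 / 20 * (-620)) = 46903/4788 = 9.80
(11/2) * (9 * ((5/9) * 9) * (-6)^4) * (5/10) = 160380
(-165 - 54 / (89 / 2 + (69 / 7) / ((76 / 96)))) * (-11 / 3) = 9217813/15149 = 608.48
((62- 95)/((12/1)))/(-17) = 11/68 = 0.16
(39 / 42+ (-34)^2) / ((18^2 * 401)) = 5399/606312 = 0.01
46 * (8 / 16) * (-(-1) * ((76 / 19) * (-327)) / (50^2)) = -7521/625 = -12.03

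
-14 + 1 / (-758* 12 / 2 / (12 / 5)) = -26531/1895 = -14.00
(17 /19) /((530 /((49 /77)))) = 119/110770 = 0.00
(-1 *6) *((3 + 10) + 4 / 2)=-90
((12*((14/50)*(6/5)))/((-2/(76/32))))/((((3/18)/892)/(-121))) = 3100670.50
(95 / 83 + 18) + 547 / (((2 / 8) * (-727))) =973599/60341 = 16.13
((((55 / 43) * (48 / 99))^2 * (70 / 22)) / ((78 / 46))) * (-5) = -25760000/7138989 = -3.61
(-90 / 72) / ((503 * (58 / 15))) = -75/116696 = 0.00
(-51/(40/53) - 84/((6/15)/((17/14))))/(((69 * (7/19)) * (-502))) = 3553/140560 = 0.03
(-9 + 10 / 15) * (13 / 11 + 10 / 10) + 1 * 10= -90/11 = -8.18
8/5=1.60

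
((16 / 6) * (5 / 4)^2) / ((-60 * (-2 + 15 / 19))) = 95/1656 = 0.06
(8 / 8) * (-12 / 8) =-3/2 = -1.50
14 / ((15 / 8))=112/15 = 7.47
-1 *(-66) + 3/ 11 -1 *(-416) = 5305/11 = 482.27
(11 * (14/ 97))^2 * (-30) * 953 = -678040440/9409 = -72062.97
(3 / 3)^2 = 1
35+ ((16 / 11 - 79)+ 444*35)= 170472/11 = 15497.45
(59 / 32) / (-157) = -59/5024 = -0.01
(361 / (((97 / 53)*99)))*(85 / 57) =2.97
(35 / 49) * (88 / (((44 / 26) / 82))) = 21320/7 = 3045.71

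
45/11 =4.09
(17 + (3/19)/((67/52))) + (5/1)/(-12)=255199/15276 = 16.71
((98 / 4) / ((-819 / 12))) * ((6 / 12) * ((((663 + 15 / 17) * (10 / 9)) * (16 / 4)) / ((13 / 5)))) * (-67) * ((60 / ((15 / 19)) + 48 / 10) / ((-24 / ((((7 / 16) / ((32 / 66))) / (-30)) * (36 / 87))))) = 762309317/1333072 = 571.84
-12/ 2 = -6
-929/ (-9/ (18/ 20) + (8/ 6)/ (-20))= 13935/151 = 92.28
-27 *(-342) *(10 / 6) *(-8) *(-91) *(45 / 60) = 8402940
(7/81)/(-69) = -7/5589 = 0.00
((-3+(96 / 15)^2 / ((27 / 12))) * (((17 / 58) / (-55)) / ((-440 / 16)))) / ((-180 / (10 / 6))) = -5287/193792500 = 0.00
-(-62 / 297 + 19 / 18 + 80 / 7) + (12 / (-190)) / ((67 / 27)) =-325549561/26465670 = -12.30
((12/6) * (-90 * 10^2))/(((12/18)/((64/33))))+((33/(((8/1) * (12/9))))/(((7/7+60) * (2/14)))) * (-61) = -52385.29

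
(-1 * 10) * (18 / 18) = -10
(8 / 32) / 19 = 1/76 = 0.01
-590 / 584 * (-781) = 230395/292 = 789.02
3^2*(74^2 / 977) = 50.44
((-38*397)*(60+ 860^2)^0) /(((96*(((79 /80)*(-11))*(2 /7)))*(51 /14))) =1848035/132957 = 13.90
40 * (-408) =-16320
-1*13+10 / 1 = -3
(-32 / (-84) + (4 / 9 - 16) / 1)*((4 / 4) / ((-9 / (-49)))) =-6692/81 = -82.62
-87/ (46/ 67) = -5829/46 = -126.72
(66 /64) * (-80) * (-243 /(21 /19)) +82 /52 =1650721/91 = 18139.79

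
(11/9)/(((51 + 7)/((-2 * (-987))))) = 41.60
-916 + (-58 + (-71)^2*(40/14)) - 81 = 93435/7 = 13347.86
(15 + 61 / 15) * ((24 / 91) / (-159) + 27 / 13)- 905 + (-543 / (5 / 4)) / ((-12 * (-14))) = -9661033/11130 = -868.02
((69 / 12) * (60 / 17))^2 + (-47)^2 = 757426/289 = 2620.85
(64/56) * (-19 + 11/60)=-2258/105 = -21.50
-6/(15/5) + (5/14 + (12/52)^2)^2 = -10253071/5597956 = -1.83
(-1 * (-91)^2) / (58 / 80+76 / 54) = -3883.40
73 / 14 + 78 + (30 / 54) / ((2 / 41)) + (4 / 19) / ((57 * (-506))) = 94.60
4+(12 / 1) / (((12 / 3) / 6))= 22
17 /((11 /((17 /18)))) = 289/198 = 1.46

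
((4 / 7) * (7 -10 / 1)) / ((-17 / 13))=156/119 = 1.31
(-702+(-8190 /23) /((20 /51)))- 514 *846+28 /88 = -436453.70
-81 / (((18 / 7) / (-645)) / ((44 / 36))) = 49665/2 = 24832.50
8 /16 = 1/2 = 0.50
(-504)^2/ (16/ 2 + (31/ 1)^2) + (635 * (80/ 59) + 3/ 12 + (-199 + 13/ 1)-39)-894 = 336117/76228 = 4.41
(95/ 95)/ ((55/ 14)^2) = 196/3025 = 0.06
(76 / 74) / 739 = 38/27343 = 0.00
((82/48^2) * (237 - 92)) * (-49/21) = -41615/3456 = -12.04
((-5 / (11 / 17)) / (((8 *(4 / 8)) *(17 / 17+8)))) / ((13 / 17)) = -1445/5148 = -0.28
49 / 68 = 0.72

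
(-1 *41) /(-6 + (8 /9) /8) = 369/53 = 6.96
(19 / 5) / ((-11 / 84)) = -1596/55 = -29.02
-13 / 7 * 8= -104/7 = -14.86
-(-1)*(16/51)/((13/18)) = 96/221 = 0.43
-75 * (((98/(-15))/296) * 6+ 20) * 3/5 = -66159/74 = -894.04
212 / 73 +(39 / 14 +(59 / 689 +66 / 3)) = 19558309/704158 = 27.78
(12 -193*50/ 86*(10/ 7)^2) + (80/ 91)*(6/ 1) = -211.72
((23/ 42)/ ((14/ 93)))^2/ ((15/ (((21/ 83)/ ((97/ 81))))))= 41177889/220919440 = 0.19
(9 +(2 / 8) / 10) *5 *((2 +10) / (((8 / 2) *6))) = 361/16 = 22.56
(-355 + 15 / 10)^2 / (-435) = -499849/1740 = -287.27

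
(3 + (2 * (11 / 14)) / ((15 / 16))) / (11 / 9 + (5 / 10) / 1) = 2946/1085 = 2.72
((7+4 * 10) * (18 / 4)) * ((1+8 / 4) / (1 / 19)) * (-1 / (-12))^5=0.05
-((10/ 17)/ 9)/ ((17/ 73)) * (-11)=8030/2601 = 3.09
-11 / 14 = -0.79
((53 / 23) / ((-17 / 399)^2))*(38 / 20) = 160315407/66470 = 2411.85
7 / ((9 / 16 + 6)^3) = 4096/165375 = 0.02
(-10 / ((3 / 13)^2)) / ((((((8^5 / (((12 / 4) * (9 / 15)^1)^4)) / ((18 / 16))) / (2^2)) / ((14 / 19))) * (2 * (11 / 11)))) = -7761663/77824000 = -0.10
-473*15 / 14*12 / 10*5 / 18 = -2365/14 = -168.93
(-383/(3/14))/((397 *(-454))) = 2681/270357 = 0.01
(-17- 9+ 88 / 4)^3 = -64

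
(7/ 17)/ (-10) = -0.04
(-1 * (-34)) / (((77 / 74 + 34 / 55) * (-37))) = -3740/6751 = -0.55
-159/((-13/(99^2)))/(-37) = -1558359/481 = -3239.83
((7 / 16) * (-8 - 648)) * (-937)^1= 268919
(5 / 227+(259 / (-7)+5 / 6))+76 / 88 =-264290/7491 = -35.28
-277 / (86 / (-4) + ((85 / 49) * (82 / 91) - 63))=2470286/739631 = 3.34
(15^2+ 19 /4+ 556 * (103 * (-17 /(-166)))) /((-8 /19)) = -38444391/2656 = -14474.54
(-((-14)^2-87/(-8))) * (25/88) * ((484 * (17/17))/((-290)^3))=3641/3121792 = 0.00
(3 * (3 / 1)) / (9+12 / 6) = 9/11 = 0.82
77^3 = 456533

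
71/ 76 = 0.93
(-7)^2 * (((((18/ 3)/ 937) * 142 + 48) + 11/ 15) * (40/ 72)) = 34188623/25299 = 1351.38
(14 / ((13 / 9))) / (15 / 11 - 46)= -1386/6383 = -0.22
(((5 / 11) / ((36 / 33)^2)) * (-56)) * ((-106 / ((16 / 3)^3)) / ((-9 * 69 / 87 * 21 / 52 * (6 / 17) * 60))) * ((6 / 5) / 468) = -287419/457850880 = 0.00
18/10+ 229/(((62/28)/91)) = 1459009/155 = 9412.96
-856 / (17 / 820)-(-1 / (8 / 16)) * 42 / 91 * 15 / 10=-9124654/221 = -41288.03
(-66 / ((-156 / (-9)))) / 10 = -99/260 = -0.38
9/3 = 3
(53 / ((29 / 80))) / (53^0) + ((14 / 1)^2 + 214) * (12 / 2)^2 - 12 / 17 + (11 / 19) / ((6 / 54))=139668635/9367 = 14910.71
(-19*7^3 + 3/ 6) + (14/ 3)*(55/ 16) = -156011/24 = -6500.46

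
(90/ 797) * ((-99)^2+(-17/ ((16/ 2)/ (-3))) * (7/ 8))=1107.39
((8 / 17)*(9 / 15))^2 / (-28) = -144/50575 = 0.00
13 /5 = 2.60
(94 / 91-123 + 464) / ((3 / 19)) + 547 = 246902/91 = 2713.21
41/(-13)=-41/13 = -3.15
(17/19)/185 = 17/3515 = 0.00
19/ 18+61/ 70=607/315 = 1.93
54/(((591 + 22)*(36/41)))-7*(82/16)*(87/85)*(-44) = 84188211/52105 = 1615.74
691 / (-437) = -691/437 = -1.58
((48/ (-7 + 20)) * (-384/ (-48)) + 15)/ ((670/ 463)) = 268077/8710 = 30.78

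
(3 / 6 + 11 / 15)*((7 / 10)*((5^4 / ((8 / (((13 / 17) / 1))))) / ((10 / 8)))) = 16835/408 = 41.26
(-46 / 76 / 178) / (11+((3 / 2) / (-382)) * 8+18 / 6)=-191/784624 = 0.00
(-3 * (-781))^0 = 1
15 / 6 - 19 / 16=21/16 = 1.31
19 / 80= 0.24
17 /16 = 1.06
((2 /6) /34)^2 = 1/10404 = 0.00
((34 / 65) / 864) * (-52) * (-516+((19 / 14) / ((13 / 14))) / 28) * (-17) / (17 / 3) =-638537/13104 = -48.73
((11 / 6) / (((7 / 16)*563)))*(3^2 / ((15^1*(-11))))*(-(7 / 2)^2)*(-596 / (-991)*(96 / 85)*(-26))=-20826624/237121525 = -0.09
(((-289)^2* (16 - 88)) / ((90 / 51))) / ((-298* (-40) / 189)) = -54030.80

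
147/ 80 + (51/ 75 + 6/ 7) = 3.37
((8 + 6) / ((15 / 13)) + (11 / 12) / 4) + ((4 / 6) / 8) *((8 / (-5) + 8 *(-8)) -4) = 105/16 = 6.56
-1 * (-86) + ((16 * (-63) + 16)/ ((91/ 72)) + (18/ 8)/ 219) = -18570343/26572 = -698.87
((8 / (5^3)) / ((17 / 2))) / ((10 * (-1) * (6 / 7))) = -28/31875 = 0.00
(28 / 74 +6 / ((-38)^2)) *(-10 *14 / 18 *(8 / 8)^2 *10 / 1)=-3576650/120213 = -29.75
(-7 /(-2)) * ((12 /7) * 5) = 30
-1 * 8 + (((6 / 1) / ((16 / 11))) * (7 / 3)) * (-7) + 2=-587/8 = -73.38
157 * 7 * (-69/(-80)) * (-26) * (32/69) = -57148/5 = -11429.60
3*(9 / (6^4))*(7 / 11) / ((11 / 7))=49/5808 = 0.01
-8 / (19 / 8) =-64/19 = -3.37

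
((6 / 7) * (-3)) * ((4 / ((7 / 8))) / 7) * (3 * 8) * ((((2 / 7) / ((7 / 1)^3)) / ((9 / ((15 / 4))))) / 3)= -3840/823543 = 0.00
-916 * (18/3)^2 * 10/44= -82440/11 = -7494.55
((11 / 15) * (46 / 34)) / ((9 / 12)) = 1012/765 = 1.32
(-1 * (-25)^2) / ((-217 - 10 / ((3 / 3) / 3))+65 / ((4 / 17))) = -2500/117 = -21.37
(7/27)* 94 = 658/27 = 24.37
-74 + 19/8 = -573/8 = -71.62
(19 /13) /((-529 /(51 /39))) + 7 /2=625161/178802 = 3.50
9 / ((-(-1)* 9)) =1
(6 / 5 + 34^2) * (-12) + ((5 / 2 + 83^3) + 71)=5579741/10 = 557974.10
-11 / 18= -0.61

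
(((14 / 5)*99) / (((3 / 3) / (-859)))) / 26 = -9158.26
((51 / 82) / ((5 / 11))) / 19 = 561/7790 = 0.07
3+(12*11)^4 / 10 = 151797903/5 = 30359580.60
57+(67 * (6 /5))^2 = 163029/25 = 6521.16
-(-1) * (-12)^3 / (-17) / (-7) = -14.52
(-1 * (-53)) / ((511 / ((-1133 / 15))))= -60049/7665 = -7.83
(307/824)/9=307/7416 = 0.04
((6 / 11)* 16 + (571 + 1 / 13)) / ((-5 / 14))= -1160768/715 = -1623.45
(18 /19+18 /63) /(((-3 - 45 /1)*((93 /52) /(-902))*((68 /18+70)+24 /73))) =17547959/100370312 = 0.17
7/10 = 0.70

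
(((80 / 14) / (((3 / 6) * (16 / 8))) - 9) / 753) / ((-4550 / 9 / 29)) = 2001/7994350 = 0.00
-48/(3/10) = -160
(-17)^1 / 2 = -8.50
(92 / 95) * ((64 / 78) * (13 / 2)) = 1472/285 = 5.16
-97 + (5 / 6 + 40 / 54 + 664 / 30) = -19789/270 = -73.29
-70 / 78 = -35/39 = -0.90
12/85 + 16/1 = 1372/85 = 16.14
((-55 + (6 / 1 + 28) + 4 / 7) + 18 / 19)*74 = -191734/133 = -1441.61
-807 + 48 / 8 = -801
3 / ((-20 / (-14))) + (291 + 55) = 3481/10 = 348.10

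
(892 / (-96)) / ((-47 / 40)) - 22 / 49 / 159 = 2894621/366177 = 7.90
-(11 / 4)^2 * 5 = -605/16 = -37.81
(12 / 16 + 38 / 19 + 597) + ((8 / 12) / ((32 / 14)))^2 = 345505/576 = 599.84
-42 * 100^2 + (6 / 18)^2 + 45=-3779594/9 = -419954.89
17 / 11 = 1.55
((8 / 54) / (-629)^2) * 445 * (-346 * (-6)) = 1231760/3560769 = 0.35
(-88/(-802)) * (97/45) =4268/18045 = 0.24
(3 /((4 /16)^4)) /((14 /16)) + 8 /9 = 55352/63 = 878.60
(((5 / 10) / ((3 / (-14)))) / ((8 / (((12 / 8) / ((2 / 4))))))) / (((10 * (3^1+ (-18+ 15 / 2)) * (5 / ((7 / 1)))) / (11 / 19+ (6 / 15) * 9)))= 19453/285000 = 0.07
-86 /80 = -43/40 = -1.08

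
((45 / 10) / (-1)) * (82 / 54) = -41/6 = -6.83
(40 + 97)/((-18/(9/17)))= -4.03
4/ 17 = 0.24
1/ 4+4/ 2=9/4 = 2.25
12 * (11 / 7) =18.86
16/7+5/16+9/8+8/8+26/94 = 26319/5264 = 5.00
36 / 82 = 18/41 = 0.44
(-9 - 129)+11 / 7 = -955/7 = -136.43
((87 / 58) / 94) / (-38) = -3/7144 = 0.00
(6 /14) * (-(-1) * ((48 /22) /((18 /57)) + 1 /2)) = 3.18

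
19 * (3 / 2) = 57/2 = 28.50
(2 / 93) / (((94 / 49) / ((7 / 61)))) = 343/266631 = 0.00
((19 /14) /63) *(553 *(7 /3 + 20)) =100567/378 = 266.05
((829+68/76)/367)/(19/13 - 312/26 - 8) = -204984/1680493 = -0.12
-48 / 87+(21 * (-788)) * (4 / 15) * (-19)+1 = 12157329/145 = 83843.65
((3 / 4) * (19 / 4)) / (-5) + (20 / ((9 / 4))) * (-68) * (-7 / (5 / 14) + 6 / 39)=110011891/9360 = 11753.41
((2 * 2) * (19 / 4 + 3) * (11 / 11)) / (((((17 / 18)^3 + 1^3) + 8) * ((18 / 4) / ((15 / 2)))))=301320/57401 = 5.25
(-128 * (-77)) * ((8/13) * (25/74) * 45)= 44352000/481 = 92207.90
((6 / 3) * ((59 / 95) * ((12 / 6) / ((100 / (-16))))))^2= 891136/5640625 = 0.16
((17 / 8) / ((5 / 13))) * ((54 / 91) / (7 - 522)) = -459/72100 = -0.01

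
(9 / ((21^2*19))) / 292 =1/271852 = 0.00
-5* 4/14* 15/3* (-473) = 23650/7 = 3378.57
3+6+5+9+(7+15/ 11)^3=809301/1331 = 608.04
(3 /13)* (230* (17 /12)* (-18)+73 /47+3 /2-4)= -1654197/1222 = -1353.68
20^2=400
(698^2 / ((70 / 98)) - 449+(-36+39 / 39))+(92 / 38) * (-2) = 681596.76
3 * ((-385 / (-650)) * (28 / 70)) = 231/325 = 0.71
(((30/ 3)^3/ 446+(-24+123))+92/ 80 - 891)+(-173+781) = -805511/4460 = -180.61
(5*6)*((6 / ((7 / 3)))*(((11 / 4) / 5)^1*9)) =2673/7 = 381.86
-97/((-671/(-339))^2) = -11147337/450241 = -24.76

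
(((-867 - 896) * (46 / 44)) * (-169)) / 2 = 6852781/44 = 155745.02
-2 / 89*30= -0.67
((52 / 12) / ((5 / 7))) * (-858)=-26026/5 = -5205.20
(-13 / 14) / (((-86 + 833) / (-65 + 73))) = -52/5229 = -0.01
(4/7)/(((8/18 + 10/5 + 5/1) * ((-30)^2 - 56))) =9/98959 = 0.00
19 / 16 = 1.19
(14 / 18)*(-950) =-6650/9 = -738.89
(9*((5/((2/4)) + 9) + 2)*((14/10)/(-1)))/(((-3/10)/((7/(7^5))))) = 18/49 = 0.37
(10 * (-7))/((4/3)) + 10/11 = -1135/22 = -51.59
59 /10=5.90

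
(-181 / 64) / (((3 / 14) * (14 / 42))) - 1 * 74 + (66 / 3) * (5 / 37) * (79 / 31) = -106.02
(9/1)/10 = 9/10 = 0.90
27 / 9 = 3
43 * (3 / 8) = 129/8 = 16.12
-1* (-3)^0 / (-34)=1/34 = 0.03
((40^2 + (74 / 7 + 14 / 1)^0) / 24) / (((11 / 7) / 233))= 2611231/264 = 9891.03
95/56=1.70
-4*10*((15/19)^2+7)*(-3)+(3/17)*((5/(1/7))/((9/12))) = 923.03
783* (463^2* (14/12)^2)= 913855047/4 = 228463761.75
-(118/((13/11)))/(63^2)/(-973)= 1298/50203881 = 0.00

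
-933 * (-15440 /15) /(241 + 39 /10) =9603680/2449 = 3921.47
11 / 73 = 0.15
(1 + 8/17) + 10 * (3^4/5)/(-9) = -16.53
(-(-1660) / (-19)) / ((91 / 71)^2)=-8368060/157339 = -53.18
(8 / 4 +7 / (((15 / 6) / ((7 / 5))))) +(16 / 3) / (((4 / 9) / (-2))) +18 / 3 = -302/25 = -12.08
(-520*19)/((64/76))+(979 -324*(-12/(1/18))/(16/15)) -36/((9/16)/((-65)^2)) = -431087/2 = -215543.50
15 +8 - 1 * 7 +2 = 18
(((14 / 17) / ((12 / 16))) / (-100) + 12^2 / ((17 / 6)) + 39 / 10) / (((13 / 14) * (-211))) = -976619/3497325 = -0.28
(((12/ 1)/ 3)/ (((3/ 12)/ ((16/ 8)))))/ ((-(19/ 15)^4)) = -1620000/130321 = -12.43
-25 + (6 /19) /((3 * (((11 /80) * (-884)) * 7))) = -8083115/323323 = -25.00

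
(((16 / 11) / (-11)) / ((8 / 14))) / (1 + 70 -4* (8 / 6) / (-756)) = -15876/4871581 = 0.00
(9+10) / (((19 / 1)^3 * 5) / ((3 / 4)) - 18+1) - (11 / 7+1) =-2467923/959903 = -2.57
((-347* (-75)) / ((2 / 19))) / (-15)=-32965/2 = -16482.50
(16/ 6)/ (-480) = -1/180 = -0.01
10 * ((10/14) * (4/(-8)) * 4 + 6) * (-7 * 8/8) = -320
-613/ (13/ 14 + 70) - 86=-93980/993 = -94.64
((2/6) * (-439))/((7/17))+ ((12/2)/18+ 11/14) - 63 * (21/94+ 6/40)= -7457503/19740 = -377.79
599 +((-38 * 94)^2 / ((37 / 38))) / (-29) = -484206265/1073 = -451263.99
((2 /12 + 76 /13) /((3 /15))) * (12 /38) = 2345/247 = 9.49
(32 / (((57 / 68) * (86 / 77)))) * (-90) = -2513280/817 = -3076.23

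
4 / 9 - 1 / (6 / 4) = -2/9 = -0.22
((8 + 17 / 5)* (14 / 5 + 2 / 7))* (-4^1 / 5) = -24624/875 = -28.14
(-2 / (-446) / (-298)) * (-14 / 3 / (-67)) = -7/6678627 = 0.00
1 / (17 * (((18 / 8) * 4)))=1/153 = 0.01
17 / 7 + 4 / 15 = 283/105 = 2.70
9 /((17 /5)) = 45/17 = 2.65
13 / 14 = 0.93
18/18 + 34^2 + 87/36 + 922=24977/12 = 2081.42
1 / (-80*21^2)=-1/35280 = 0.00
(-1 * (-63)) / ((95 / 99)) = 6237/95 = 65.65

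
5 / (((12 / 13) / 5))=325/12 = 27.08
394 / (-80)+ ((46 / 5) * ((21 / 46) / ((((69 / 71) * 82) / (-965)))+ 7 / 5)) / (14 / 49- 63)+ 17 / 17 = -274831421/82795400 = -3.32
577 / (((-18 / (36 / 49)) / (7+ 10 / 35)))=-58854/343 = -171.59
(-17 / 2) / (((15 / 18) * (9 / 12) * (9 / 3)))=-68/15 = -4.53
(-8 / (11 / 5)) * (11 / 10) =-4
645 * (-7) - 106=-4621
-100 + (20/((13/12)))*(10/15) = -1140/13 = -87.69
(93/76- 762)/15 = -19273/380 = -50.72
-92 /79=-1.16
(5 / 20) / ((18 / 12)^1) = 1/6 = 0.17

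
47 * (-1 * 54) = -2538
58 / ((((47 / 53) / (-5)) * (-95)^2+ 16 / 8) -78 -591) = -1537/60093 = -0.03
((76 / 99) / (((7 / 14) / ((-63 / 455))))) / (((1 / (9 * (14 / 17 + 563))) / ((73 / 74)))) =-95719644/89947 = -1064.18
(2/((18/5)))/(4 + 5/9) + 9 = 374/41 = 9.12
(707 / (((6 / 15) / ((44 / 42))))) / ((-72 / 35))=-194425/216 = -900.12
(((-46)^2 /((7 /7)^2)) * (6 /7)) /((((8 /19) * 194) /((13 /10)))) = 391989/13580 = 28.87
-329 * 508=-167132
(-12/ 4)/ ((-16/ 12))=9/4 = 2.25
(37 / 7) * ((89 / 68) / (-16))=-3293/7616 = -0.43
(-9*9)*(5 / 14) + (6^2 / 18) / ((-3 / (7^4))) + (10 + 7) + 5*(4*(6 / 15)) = -67393/42 = -1604.60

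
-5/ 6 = -0.83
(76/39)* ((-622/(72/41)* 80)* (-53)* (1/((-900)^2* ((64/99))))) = 141242827/25272000 = 5.59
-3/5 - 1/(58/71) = -529/290 = -1.82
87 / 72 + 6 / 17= 637/408 = 1.56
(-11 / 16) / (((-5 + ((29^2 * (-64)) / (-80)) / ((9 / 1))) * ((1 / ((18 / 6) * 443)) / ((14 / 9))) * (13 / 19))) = -9721635/326456 = -29.78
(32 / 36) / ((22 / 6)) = 8/33 = 0.24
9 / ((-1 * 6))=-3/2 = -1.50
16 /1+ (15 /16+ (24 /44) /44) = 32815/1936 = 16.95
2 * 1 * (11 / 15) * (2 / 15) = 44/225 = 0.20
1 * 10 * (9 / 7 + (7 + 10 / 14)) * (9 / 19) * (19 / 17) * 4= 3240/17 = 190.59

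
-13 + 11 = -2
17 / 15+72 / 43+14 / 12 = 1709/430 = 3.97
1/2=0.50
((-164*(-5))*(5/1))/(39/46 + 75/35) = 1320200/963 = 1370.92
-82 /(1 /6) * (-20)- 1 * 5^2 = 9815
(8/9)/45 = 8/405 = 0.02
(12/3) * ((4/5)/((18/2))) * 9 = 16/5 = 3.20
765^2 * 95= 55596375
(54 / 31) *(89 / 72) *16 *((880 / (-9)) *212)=-66415360/93 = -714143.66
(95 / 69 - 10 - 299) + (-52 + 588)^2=19802198/69 = 286988.38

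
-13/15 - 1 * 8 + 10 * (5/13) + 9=3.98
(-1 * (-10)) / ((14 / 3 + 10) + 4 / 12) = 2/3 = 0.67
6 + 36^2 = 1302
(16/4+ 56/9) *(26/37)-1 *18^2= -105500/333 = -316.82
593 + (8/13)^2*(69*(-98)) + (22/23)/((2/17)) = -7617070/3887 = -1959.63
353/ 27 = 13.07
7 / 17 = 0.41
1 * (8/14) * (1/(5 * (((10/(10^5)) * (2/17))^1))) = 68000/7 = 9714.29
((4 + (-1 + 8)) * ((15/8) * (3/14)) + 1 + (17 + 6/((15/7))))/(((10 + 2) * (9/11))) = 155353/60480 = 2.57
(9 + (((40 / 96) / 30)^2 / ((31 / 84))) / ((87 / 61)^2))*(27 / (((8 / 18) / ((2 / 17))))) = 912302479/14182624 = 64.33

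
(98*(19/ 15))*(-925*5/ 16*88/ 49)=-193325/3 = -64441.67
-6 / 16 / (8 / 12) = -9/16 = -0.56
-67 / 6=-11.17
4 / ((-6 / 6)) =-4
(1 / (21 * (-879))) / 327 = -1/6036093 = 0.00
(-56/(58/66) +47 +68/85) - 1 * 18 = -4919/145 = -33.92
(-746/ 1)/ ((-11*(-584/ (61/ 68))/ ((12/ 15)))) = -22753/273020 = -0.08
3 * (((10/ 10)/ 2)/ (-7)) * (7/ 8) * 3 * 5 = -45/16 = -2.81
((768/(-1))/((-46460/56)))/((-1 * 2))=-5376/11615 = -0.46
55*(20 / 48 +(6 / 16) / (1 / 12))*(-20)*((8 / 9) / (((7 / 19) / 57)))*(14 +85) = -73633685.71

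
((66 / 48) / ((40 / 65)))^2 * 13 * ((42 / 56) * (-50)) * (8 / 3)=-6645925/1024 = -6490.16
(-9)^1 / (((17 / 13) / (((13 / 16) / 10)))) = -1521/2720 = -0.56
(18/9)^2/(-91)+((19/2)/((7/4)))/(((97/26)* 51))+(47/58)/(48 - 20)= 1411609/104441064 = 0.01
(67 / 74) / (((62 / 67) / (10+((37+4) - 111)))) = -58.71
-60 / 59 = -1.02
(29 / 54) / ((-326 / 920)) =-6670/4401 = -1.52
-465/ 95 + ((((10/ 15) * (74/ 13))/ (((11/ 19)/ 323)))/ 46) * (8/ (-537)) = -561796823/100673001 = -5.58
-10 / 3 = -3.33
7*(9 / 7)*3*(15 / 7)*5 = 2025/7 = 289.29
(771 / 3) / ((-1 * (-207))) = 257/207 = 1.24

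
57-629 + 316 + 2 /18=-255.89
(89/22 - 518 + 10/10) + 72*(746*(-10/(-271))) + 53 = 9074391/5962 = 1522.04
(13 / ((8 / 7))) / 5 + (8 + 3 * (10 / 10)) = 531/40 = 13.28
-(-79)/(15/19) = 1501/15 = 100.07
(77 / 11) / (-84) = -1/12 = -0.08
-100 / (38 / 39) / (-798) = 325/2527 = 0.13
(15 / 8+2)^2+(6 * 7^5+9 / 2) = 6455137/64 = 100861.52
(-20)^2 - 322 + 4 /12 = 235/3 = 78.33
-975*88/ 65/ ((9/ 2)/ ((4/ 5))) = -234.67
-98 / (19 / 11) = -1078/19 = -56.74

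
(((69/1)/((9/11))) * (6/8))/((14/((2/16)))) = 253/448 = 0.56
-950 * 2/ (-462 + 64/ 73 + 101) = 138700/26289 = 5.28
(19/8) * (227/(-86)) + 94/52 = -4.46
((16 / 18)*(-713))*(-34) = 193936/9 = 21548.44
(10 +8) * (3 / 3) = 18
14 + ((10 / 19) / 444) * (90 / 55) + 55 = 533592/7733 = 69.00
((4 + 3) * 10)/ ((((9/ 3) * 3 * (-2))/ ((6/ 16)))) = -35/24 = -1.46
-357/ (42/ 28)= -238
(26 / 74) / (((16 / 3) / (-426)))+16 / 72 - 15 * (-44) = 1684069/2664 = 632.16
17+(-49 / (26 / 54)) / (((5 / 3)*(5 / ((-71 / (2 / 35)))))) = 1974803/130 = 15190.79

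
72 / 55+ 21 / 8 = 1731/440 = 3.93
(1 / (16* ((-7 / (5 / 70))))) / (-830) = 1/1301440 = 0.00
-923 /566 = -1.63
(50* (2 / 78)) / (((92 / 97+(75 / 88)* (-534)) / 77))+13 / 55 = 11286877/593974095 = 0.02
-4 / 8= -1/2 = -0.50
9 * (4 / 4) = 9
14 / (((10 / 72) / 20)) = 2016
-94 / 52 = -47/26 = -1.81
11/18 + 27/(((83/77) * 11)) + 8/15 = 25559/7470 = 3.42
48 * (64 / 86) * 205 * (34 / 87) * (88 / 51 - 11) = -2309120/87 = -26541.61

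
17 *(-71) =-1207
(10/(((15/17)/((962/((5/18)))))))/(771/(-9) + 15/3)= -294372/605 = -486.57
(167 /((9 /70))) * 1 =11690/9 = 1298.89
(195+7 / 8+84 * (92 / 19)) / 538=91597/81776 = 1.12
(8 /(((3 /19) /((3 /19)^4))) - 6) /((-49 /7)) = 40938/48013 = 0.85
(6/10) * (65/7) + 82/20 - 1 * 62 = -3663/70 = -52.33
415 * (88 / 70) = 3652/7 = 521.71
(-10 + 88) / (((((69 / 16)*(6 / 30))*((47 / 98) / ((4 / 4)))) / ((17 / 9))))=3465280/9729 = 356.18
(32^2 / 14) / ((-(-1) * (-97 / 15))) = -7680/679 = -11.31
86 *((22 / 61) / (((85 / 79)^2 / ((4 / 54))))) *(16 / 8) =47231888/11899575 = 3.97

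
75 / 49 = 1.53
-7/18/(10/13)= -91/180 = -0.51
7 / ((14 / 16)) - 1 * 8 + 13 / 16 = 13/16 = 0.81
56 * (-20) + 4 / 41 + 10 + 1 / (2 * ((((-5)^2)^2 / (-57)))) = -56884837/51250 = -1109.95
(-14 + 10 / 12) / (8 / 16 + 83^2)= -79/41337 = 0.00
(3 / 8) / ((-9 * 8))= -1/192 = -0.01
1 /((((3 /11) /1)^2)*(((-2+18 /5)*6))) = 605/432 = 1.40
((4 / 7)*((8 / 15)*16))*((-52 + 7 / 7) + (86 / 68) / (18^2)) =-35953472/144585 = -248.67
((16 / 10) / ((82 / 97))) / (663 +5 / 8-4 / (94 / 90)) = 145888/50857015 = 0.00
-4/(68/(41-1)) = -40/17 = -2.35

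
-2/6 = -1/3 = -0.33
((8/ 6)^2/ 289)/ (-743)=-16/1932543 = 0.00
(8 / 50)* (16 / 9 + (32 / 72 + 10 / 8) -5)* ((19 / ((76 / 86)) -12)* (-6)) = 209/15 = 13.93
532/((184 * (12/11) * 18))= 1463/9936 = 0.15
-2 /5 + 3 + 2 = 23/5 = 4.60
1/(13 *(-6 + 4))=-1/26 = -0.04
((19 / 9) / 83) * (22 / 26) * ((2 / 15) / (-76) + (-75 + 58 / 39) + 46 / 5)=-1747427/1262430 = -1.38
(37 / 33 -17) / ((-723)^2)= -524/17250057 = 0.00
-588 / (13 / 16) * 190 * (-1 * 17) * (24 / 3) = 243102720/13 = 18700209.23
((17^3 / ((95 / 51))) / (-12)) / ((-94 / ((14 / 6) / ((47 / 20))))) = 584647/251826 = 2.32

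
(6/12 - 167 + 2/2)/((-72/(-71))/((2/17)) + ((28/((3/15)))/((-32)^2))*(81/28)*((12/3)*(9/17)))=-51138176/2922219 = -17.50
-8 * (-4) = 32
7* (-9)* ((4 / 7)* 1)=-36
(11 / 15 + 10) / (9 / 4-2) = 644/15 = 42.93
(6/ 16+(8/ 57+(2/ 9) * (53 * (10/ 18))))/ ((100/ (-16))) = -17381/15390 = -1.13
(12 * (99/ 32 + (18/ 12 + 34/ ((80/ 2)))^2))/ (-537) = -6893/35800 = -0.19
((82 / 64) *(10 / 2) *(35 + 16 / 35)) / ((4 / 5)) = 254405/896 = 283.93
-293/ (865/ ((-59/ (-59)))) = -293/865 = -0.34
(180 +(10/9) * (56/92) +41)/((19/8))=367096/3933 = 93.34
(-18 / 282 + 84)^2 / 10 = 3112605/4418 = 704.53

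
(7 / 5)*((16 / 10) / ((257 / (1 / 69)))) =56/443325 = 0.00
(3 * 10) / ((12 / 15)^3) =1875/32 = 58.59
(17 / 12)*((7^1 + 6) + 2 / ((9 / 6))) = 731/36 = 20.31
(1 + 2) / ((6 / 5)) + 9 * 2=41/2 = 20.50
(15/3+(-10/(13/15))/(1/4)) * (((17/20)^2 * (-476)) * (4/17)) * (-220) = -9524284/13 = -732637.23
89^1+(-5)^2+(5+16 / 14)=841/7 = 120.14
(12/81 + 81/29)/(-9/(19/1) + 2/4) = 87514/783 = 111.77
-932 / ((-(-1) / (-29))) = 27028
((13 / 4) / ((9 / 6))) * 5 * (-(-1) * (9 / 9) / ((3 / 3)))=65/6 = 10.83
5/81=0.06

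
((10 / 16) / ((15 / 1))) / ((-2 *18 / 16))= -1/54 = -0.02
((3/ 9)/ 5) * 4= 4/15 = 0.27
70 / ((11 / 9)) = 630/11 = 57.27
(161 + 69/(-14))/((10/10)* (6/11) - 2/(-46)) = 552805/2086 = 265.01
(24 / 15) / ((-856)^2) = 1/457960 = 0.00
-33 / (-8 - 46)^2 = -11/972 = -0.01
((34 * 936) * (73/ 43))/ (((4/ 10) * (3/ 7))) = 13551720/43 = 315156.28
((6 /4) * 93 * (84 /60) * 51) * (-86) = -4282929/5 = -856585.80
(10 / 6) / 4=5/12 = 0.42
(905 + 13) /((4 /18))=4131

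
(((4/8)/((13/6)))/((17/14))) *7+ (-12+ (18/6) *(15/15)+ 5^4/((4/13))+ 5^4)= 2341345/884 = 2648.58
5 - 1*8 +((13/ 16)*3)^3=47031/4096 = 11.48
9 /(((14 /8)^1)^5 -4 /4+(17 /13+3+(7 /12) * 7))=359424/950641 = 0.38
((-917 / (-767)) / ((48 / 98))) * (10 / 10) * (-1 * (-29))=1303057/18408 = 70.79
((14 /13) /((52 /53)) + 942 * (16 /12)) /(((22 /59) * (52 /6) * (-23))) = -75207123/4446728 = -16.91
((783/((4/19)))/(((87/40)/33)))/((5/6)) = 67716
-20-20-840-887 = -1767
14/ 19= 0.74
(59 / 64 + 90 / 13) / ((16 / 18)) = 58743/6656 = 8.83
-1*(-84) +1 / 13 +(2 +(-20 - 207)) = -1832/13 = -140.92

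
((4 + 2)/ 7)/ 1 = 6/7 = 0.86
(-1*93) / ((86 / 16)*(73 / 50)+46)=-37200/21539 = -1.73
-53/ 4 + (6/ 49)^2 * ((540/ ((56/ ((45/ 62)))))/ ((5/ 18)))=-12.87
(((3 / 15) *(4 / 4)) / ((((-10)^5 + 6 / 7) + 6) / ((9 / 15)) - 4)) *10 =-21/1749922 = 0.00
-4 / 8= -1/2 = -0.50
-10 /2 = -5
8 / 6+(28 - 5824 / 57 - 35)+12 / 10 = -10131/95 = -106.64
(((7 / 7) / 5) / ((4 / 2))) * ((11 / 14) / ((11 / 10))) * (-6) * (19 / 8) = -57/56 = -1.02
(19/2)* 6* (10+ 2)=684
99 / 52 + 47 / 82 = 5281/2132 = 2.48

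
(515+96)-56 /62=18913/31 = 610.10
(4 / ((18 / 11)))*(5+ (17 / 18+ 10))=3157/81 = 38.98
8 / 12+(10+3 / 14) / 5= 569/210 = 2.71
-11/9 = -1.22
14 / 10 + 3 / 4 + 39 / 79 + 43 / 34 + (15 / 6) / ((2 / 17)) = 337877/13430 = 25.16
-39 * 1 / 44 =-39/44 = -0.89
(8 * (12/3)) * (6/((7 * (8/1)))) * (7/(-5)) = -24/5 = -4.80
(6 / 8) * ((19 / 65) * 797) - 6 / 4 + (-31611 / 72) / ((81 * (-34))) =744909341/4296240 = 173.39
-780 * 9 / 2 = -3510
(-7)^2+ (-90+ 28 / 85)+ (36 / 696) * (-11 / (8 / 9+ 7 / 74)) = -13319956/322915 = -41.25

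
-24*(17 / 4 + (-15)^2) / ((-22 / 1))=2751/11 = 250.09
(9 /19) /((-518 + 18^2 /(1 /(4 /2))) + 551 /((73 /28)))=219/157814 = 0.00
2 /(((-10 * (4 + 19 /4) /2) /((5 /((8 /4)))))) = -4/35 = -0.11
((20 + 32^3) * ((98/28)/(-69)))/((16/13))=-745927/552 = -1351.32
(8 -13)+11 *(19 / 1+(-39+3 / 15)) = -1114/5 = -222.80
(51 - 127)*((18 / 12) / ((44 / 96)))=-2736/11 = -248.73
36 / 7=5.14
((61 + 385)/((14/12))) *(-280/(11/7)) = -749280/11 = -68116.36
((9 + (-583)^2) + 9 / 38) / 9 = 12916133/342 = 37766.47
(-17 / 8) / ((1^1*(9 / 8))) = -17/9 = -1.89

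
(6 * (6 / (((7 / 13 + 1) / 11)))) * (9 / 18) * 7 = 9009/10 = 900.90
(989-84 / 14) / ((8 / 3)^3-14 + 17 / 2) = 53082/727 = 73.02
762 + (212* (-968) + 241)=-204213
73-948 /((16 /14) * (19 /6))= -3590/19 = -188.95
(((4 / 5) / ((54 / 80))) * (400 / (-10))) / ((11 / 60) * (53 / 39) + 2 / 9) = -332800/3309 = -100.57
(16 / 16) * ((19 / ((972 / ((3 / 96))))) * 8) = 19/3888 = 0.00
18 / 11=1.64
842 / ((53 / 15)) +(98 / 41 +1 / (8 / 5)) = 4195057/17384 = 241.32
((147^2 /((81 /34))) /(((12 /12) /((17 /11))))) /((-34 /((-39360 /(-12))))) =-133879760/99 = -1352320.81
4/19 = 0.21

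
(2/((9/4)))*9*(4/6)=16/3 = 5.33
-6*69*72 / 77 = -29808/77 = -387.12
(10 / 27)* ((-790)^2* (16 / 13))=99856000/351 = 284490.03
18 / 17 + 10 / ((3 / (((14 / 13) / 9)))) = 1.46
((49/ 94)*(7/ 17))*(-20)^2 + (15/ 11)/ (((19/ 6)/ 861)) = 76251910/166991 = 456.62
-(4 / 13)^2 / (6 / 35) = -280/507 = -0.55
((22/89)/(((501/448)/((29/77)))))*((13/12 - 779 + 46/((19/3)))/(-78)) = 81528976/99121347 = 0.82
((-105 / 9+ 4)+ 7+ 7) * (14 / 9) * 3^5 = 2394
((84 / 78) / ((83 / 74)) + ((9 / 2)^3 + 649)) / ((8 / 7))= 44779329/69056 = 648.45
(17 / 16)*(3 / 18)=17/96 = 0.18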